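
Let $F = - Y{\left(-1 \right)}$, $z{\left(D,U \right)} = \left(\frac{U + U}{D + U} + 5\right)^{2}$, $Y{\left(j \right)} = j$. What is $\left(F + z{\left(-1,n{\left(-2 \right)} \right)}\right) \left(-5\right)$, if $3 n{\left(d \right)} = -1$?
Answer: $- \frac{625}{4} \approx -156.25$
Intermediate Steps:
$n{\left(d \right)} = - \frac{1}{3}$ ($n{\left(d \right)} = \frac{1}{3} \left(-1\right) = - \frac{1}{3}$)
$z{\left(D,U \right)} = \left(5 + \frac{2 U}{D + U}\right)^{2}$ ($z{\left(D,U \right)} = \left(\frac{2 U}{D + U} + 5\right)^{2} = \left(5 + \frac{2 U}{D + U}\right)^{2}$)
$F = 1$ ($F = \left(-1\right) \left(-1\right) = 1$)
$\left(F + z{\left(-1,n{\left(-2 \right)} \right)}\right) \left(-5\right) = \left(1 + \frac{\left(5 \left(-1\right) + 7 \left(- \frac{1}{3}\right)\right)^{2}}{\left(-1 - \frac{1}{3}\right)^{2}}\right) \left(-5\right) = \left(1 + \frac{\left(-5 - \frac{7}{3}\right)^{2}}{\frac{16}{9}}\right) \left(-5\right) = \left(1 + \frac{9 \left(- \frac{22}{3}\right)^{2}}{16}\right) \left(-5\right) = \left(1 + \frac{9}{16} \cdot \frac{484}{9}\right) \left(-5\right) = \left(1 + \frac{121}{4}\right) \left(-5\right) = \frac{125}{4} \left(-5\right) = - \frac{625}{4}$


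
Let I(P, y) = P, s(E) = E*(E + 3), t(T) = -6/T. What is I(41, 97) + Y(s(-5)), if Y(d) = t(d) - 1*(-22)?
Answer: 312/5 ≈ 62.400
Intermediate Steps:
s(E) = E*(3 + E)
Y(d) = 22 - 6/d (Y(d) = -6/d - 1*(-22) = -6/d + 22 = 22 - 6/d)
I(41, 97) + Y(s(-5)) = 41 + (22 - 6*(-1/(5*(3 - 5)))) = 41 + (22 - 6/((-5*(-2)))) = 41 + (22 - 6/10) = 41 + (22 - 6*⅒) = 41 + (22 - ⅗) = 41 + 107/5 = 312/5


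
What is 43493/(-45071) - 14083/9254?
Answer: -1037219115/417087034 ≈ -2.4868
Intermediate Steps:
43493/(-45071) - 14083/9254 = 43493*(-1/45071) - 14083*1/9254 = -43493/45071 - 14083/9254 = -1037219115/417087034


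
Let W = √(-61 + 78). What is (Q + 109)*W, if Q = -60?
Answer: 49*√17 ≈ 202.03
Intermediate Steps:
W = √17 ≈ 4.1231
(Q + 109)*W = (-60 + 109)*√17 = 49*√17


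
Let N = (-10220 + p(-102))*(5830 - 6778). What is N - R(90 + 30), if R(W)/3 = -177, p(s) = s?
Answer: 9785787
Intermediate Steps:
R(W) = -531 (R(W) = 3*(-177) = -531)
N = 9785256 (N = (-10220 - 102)*(5830 - 6778) = -10322*(-948) = 9785256)
N - R(90 + 30) = 9785256 - 1*(-531) = 9785256 + 531 = 9785787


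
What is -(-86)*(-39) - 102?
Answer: -3456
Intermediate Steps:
-(-86)*(-39) - 102 = -43*78 - 102 = -3354 - 102 = -3456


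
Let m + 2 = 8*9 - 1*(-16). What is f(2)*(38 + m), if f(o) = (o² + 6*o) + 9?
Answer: 3100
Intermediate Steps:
f(o) = 9 + o² + 6*o
m = 86 (m = -2 + (8*9 - 1*(-16)) = -2 + (72 + 16) = -2 + 88 = 86)
f(2)*(38 + m) = (9 + 2² + 6*2)*(38 + 86) = (9 + 4 + 12)*124 = 25*124 = 3100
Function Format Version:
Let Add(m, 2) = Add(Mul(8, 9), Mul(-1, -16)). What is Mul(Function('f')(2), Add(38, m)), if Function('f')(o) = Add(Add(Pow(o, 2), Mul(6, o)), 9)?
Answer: 3100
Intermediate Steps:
Function('f')(o) = Add(9, Pow(o, 2), Mul(6, o))
m = 86 (m = Add(-2, Add(Mul(8, 9), Mul(-1, -16))) = Add(-2, Add(72, 16)) = Add(-2, 88) = 86)
Mul(Function('f')(2), Add(38, m)) = Mul(Add(9, Pow(2, 2), Mul(6, 2)), Add(38, 86)) = Mul(Add(9, 4, 12), 124) = Mul(25, 124) = 3100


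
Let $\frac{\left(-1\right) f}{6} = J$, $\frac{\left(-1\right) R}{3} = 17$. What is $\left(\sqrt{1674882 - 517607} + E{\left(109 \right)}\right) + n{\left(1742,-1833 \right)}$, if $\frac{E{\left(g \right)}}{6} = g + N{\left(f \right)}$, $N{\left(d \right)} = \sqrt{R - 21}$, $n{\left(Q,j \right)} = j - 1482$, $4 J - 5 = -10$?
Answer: $-2661 + 5 \sqrt{46291} + 36 i \sqrt{2} \approx -1585.2 + 50.912 i$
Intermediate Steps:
$R = -51$ ($R = \left(-3\right) 17 = -51$)
$J = - \frac{5}{4}$ ($J = \frac{5}{4} + \frac{1}{4} \left(-10\right) = \frac{5}{4} - \frac{5}{2} = - \frac{5}{4} \approx -1.25$)
$n{\left(Q,j \right)} = -1482 + j$
$f = \frac{15}{2}$ ($f = \left(-6\right) \left(- \frac{5}{4}\right) = \frac{15}{2} \approx 7.5$)
$N{\left(d \right)} = 6 i \sqrt{2}$ ($N{\left(d \right)} = \sqrt{-51 - 21} = \sqrt{-72} = 6 i \sqrt{2}$)
$E{\left(g \right)} = 6 g + 36 i \sqrt{2}$ ($E{\left(g \right)} = 6 \left(g + 6 i \sqrt{2}\right) = 6 g + 36 i \sqrt{2}$)
$\left(\sqrt{1674882 - 517607} + E{\left(109 \right)}\right) + n{\left(1742,-1833 \right)} = \left(\sqrt{1674882 - 517607} + \left(6 \cdot 109 + 36 i \sqrt{2}\right)\right) - 3315 = \left(\sqrt{1157275} + \left(654 + 36 i \sqrt{2}\right)\right) - 3315 = \left(5 \sqrt{46291} + \left(654 + 36 i \sqrt{2}\right)\right) - 3315 = \left(654 + 5 \sqrt{46291} + 36 i \sqrt{2}\right) - 3315 = -2661 + 5 \sqrt{46291} + 36 i \sqrt{2}$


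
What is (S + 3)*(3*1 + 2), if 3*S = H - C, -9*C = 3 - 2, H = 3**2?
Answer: 815/27 ≈ 30.185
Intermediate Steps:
H = 9
C = -1/9 (C = -(3 - 2)/9 = -1/9*1 = -1/9 ≈ -0.11111)
S = 82/27 (S = (9 - 1*(-1/9))/3 = (9 + 1/9)/3 = (1/3)*(82/9) = 82/27 ≈ 3.0370)
(S + 3)*(3*1 + 2) = (82/27 + 3)*(3*1 + 2) = 163*(3 + 2)/27 = (163/27)*5 = 815/27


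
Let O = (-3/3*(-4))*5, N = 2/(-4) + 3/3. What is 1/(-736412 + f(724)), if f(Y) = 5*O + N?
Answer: -2/1472623 ≈ -1.3581e-6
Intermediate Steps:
N = ½ (N = 2*(-¼) + 3*(⅓) = -½ + 1 = ½ ≈ 0.50000)
O = 20 (O = (-3*⅓*(-4))*5 = -1*(-4)*5 = 4*5 = 20)
f(Y) = 201/2 (f(Y) = 5*20 + ½ = 100 + ½ = 201/2)
1/(-736412 + f(724)) = 1/(-736412 + 201/2) = 1/(-1472623/2) = -2/1472623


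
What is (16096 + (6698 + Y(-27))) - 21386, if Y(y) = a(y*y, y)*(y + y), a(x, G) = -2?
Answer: 1516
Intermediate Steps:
Y(y) = -4*y (Y(y) = -2*(y + y) = -4*y)
(16096 + (6698 + Y(-27))) - 21386 = (16096 + (6698 - 4*(-27))) - 21386 = (16096 + (6698 + 108)) - 21386 = (16096 + 6806) - 21386 = 22902 - 21386 = 1516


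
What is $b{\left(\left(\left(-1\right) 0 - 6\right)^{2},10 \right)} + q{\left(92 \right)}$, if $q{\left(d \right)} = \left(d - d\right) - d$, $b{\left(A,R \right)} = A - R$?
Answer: $-66$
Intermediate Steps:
$q{\left(d \right)} = - d$ ($q{\left(d \right)} = 0 - d = - d$)
$b{\left(\left(\left(-1\right) 0 - 6\right)^{2},10 \right)} + q{\left(92 \right)} = \left(\left(\left(-1\right) 0 - 6\right)^{2} - 10\right) - 92 = \left(\left(0 - 6\right)^{2} - 10\right) - 92 = \left(\left(-6\right)^{2} - 10\right) - 92 = \left(36 - 10\right) - 92 = 26 - 92 = -66$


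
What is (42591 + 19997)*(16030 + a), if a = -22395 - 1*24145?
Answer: -1909559880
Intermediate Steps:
a = -46540 (a = -22395 - 24145 = -46540)
(42591 + 19997)*(16030 + a) = (42591 + 19997)*(16030 - 46540) = 62588*(-30510) = -1909559880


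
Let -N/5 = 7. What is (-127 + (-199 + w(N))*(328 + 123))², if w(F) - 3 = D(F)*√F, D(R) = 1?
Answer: 7829202494 - 79847746*I*√35 ≈ 7.8292e+9 - 4.7239e+8*I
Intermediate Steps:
N = -35 (N = -5*7 = -35)
w(F) = 3 + √F (w(F) = 3 + 1*√F = 3 + √F)
(-127 + (-199 + w(N))*(328 + 123))² = (-127 + (-199 + (3 + √(-35)))*(328 + 123))² = (-127 + (-199 + (3 + I*√35))*451)² = (-127 + (-196 + I*√35)*451)² = (-127 + (-88396 + 451*I*√35))² = (-88523 + 451*I*√35)²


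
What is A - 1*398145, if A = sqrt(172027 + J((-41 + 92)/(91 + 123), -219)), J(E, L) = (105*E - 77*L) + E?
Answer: -398145 + sqrt(2162890831)/107 ≈ -3.9771e+5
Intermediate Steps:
J(E, L) = -77*L + 106*E (J(E, L) = (-77*L + 105*E) + E = -77*L + 106*E)
A = sqrt(2162890831)/107 (A = sqrt(172027 + (-77*(-219) + 106*((-41 + 92)/(91 + 123)))) = sqrt(172027 + (16863 + 106*(51/214))) = sqrt(172027 + (16863 + 2703/107)) = sqrt(172027 + 1807044/107) = sqrt(20213933/107) = sqrt(2162890831)/107 ≈ 434.64)
A - 1*398145 = sqrt(2162890831)/107 - 1*398145 = sqrt(2162890831)/107 - 398145 = -398145 + sqrt(2162890831)/107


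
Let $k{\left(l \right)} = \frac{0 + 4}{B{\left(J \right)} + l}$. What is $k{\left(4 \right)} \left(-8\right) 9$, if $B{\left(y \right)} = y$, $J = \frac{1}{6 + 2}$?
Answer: $- \frac{768}{11} \approx -69.818$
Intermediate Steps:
$J = \frac{1}{8} \approx 0.125$
$k{\left(l \right)} = \frac{4}{\frac{1}{8} + l}$ ($k{\left(l \right)} = \frac{0 + 4}{\frac{1}{8} + l} = \frac{4}{\frac{1}{8} + l}$)
$k{\left(4 \right)} \left(-8\right) 9 = \frac{32}{1 + 8 \cdot 4} \left(-8\right) 9 = \frac{32}{1 + 32} \left(-8\right) 9 = \frac{32}{33} \left(-8\right) 9 = \left(- \frac{256}{33}\right) 9 = - \frac{768}{11}$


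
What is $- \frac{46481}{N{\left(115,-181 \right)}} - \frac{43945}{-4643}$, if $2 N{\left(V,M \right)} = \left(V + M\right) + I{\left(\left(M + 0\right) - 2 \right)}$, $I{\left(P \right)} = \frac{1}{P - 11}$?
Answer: $\frac{84297493529}{59453615} \approx 1417.9$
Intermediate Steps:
$I{\left(P \right)} = \frac{1}{-11 + P}$
$N{\left(V,M \right)} = \frac{M}{2} + \frac{V}{2} + \frac{1}{2 \left(-13 + M\right)}$ ($N{\left(V,M \right)} = \frac{\left(V + M\right) + \frac{1}{-11 + \left(\left(M + 0\right) - 2\right)}}{2} = \frac{\left(M + V\right) + \frac{1}{-11 + \left(M - 2\right)}}{2} = \frac{\left(M + V\right) + \frac{1}{-11 + \left(-2 + M\right)}}{2} = \frac{\left(M + V\right) + \frac{1}{-13 + M}}{2} = \frac{M + V + \frac{1}{-13 + M}}{2} = \frac{M}{2} + \frac{V}{2} + \frac{1}{2 \left(-13 + M\right)}$)
$- \frac{46481}{N{\left(115,-181 \right)}} - \frac{43945}{-4643} = - \frac{46481}{\frac{1}{2} \frac{1}{-13 - 181} \left(1 + \left(-13 - 181\right) \left(-181 + 115\right)\right)} - \frac{43945}{-4643} = - \frac{46481}{\frac{1}{2} \frac{1}{-194} \left(1 - -12804\right)} - - \frac{43945}{4643} = - \frac{46481}{\frac{1}{2} \left(- \frac{1}{194}\right) \left(1 + 12804\right)} + \frac{43945}{4643} = - \frac{46481}{\frac{1}{2} \left(- \frac{1}{194}\right) 12805} + \frac{43945}{4643} = - \frac{46481}{- \frac{12805}{388}} + \frac{43945}{4643} = \left(-46481\right) \left(- \frac{388}{12805}\right) + \frac{43945}{4643} = \frac{18034628}{12805} + \frac{43945}{4643} = \frac{84297493529}{59453615}$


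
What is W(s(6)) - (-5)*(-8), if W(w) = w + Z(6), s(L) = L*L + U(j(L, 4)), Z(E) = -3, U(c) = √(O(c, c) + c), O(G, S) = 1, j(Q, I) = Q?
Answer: -7 + √7 ≈ -4.3542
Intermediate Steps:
U(c) = √(1 + c)
s(L) = L² + √(1 + L) (s(L) = L*L + √(1 + L) = L² + √(1 + L))
W(w) = -3 + w (W(w) = w - 3 = -3 + w)
W(s(6)) - (-5)*(-8) = (-3 + (6² + √(1 + 6))) - (-5)*(-8) = (-3 + (36 + √7)) - 1*40 = (33 + √7) - 40 = -7 + √7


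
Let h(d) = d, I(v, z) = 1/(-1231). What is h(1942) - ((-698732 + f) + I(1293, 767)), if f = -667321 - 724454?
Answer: 2575804720/1231 ≈ 2.0924e+6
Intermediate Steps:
I(v, z) = -1/1231
f = -1391775
h(1942) - ((-698732 + f) + I(1293, 767)) = 1942 - ((-698732 - 1391775) - 1/1231) = 1942 - (-2090507 - 1/1231) = 1942 - 1*(-2573414118/1231) = 1942 + 2573414118/1231 = 2575804720/1231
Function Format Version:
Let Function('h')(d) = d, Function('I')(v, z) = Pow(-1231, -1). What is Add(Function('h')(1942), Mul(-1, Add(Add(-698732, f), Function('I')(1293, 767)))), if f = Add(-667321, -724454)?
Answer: Rational(2575804720, 1231) ≈ 2.0924e+6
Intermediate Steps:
Function('I')(v, z) = Rational(-1, 1231)
f = -1391775
Add(Function('h')(1942), Mul(-1, Add(Add(-698732, f), Function('I')(1293, 767)))) = Add(1942, Mul(-1, Add(Add(-698732, -1391775), Rational(-1, 1231)))) = Add(1942, Mul(-1, Add(-2090507, Rational(-1, 1231)))) = Add(1942, Mul(-1, Rational(-2573414118, 1231))) = Add(1942, Rational(2573414118, 1231)) = Rational(2575804720, 1231)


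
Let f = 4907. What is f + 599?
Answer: 5506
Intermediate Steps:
f + 599 = 4907 + 599 = 5506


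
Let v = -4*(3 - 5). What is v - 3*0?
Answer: 8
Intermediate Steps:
v = 8 (v = -4*(-2) = 8)
v - 3*0 = 8 - 3*0 = 8 + 0 = 8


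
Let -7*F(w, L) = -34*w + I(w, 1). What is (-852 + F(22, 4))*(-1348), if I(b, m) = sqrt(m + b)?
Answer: 7031168/7 + 1348*sqrt(23)/7 ≈ 1.0054e+6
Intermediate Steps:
I(b, m) = sqrt(b + m)
F(w, L) = -sqrt(1 + w)/7 + 34*w/7 (F(w, L) = -(-34*w + sqrt(w + 1))/7 = -(-34*w + sqrt(1 + w))/7 = -(sqrt(1 + w) - 34*w)/7 = -sqrt(1 + w)/7 + 34*w/7)
(-852 + F(22, 4))*(-1348) = (-852 + (-sqrt(1 + 22)/7 + (34/7)*22))*(-1348) = (-852 + (-sqrt(23)/7 + 748/7))*(-1348) = (-852 + (748/7 - sqrt(23)/7))*(-1348) = (-5216/7 - sqrt(23)/7)*(-1348) = 7031168/7 + 1348*sqrt(23)/7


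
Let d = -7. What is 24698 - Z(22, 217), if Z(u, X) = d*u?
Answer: 24852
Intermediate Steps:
Z(u, X) = -7*u
24698 - Z(22, 217) = 24698 - (-7)*22 = 24698 - 1*(-154) = 24698 + 154 = 24852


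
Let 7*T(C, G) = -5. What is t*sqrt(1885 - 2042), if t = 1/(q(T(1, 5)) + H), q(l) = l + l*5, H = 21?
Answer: 7*I*sqrt(157)/117 ≈ 0.74966*I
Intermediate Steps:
T(C, G) = -5/7 (T(C, G) = (1/7)*(-5) = -5/7)
q(l) = 6*l (q(l) = l + 5*l = 6*l)
t = 7/117 (t = 1/(6*(-5/7) + 21) = 1/(-30/7 + 21) = 1/(117/7) = 7/117 ≈ 0.059829)
t*sqrt(1885 - 2042) = 7*sqrt(1885 - 2042)/117 = 7*sqrt(-157)/117 = 7*(I*sqrt(157))/117 = 7*I*sqrt(157)/117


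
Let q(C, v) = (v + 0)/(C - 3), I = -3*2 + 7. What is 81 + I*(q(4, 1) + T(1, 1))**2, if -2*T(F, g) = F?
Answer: 325/4 ≈ 81.250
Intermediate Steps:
T(F, g) = -F/2
I = 1 (I = -6 + 7 = 1)
q(C, v) = v/(-3 + C)
81 + I*(q(4, 1) + T(1, 1))**2 = 81 + 1*(1/(-3 + 4) - 1/2*1)**2 = 81 + 1*(1/1 - 1/2)**2 = 81 + 1*(1*1 - 1/2)**2 = 81 + 1*(1 - 1/2)**2 = 81 + 1*(1/2)**2 = 81 + 1*(1/4) = 81 + 1/4 = 325/4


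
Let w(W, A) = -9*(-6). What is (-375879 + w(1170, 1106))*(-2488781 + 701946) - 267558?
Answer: 671536996317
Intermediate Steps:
w(W, A) = 54
(-375879 + w(1170, 1106))*(-2488781 + 701946) - 267558 = (-375879 + 54)*(-2488781 + 701946) - 267558 = -375825*(-1786835) - 267558 = 671537263875 - 267558 = 671536996317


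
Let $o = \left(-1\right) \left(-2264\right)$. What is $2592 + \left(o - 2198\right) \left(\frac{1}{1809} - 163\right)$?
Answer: $- \frac{4924076}{603} \approx -8166.0$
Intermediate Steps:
$o = 2264$
$2592 + \left(o - 2198\right) \left(\frac{1}{1809} - 163\right) = 2592 + \left(2264 - 2198\right) \left(\frac{1}{1809} - 163\right) = 2592 + 66 \left(\frac{1}{1809} - 163\right) = 2592 + 66 \left(- \frac{294866}{1809}\right) = 2592 - \frac{6487052}{603} = - \frac{4924076}{603}$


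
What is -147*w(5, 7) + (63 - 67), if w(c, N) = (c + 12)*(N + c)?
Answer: -29992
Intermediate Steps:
w(c, N) = (12 + c)*(N + c)
-147*w(5, 7) + (63 - 67) = -147*(5**2 + 12*7 + 12*5 + 7*5) + (63 - 67) = -147*(25 + 84 + 60 + 35) - 4 = -147*204 - 4 = -29988 - 4 = -29992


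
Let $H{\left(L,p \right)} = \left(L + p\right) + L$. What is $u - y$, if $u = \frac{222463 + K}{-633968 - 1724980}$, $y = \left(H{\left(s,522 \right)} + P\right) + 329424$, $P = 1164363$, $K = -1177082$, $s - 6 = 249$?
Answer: $- \frac{3526199335793}{2358948} \approx -1.4948 \cdot 10^{6}$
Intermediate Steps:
$s = 255$ ($s = 6 + 249 = 255$)
$H{\left(L,p \right)} = p + 2 L$
$y = 1494819$ ($y = \left(\left(522 + 2 \cdot 255\right) + 1164363\right) + 329424 = \left(\left(522 + 510\right) + 1164363\right) + 329424 = \left(1032 + 1164363\right) + 329424 = 1165395 + 329424 = 1494819$)
$u = \frac{954619}{2358948}$ ($u = \frac{222463 - 1177082}{-633968 - 1724980} = - \frac{954619}{-2358948} = \left(-954619\right) \left(- \frac{1}{2358948}\right) = \frac{954619}{2358948} \approx 0.40468$)
$u - y = \frac{954619}{2358948} - 1494819 = - \frac{3526199335793}{2358948}$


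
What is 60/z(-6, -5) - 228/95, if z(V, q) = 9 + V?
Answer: 88/5 ≈ 17.600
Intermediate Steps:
60/z(-6, -5) - 228/95 = 60/(9 - 6) - 228/95 = 60/3 - 228*1/95 = 60*(⅓) - 12/5 = 20 - 12/5 = 88/5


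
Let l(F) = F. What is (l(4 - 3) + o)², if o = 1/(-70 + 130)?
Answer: 3721/3600 ≈ 1.0336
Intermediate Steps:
o = 1/60 ≈ 0.016667
(l(4 - 3) + o)² = ((4 - 3) + 1/60)² = (1 + 1/60)² = (61/60)² = 3721/3600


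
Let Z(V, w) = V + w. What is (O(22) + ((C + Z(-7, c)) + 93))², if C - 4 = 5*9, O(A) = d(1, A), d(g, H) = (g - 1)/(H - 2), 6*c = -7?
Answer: 644809/36 ≈ 17911.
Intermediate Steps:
c = -7/6 (c = (⅙)*(-7) = -7/6 ≈ -1.1667)
d(g, H) = (-1 + g)/(-2 + H)
O(A) = 0 (O(A) = (-1 + 1)/(-2 + A) = 0/(-2 + A) = 0)
C = 49 (C = 4 + 5*9 = 4 + 45 = 49)
(O(22) + ((C + Z(-7, c)) + 93))² = (0 + ((49 + (-7 - 7/6)) + 93))² = (0 + ((49 - 49/6) + 93))² = (0 + (245/6 + 93))² = (0 + 803/6)² = (803/6)² = 644809/36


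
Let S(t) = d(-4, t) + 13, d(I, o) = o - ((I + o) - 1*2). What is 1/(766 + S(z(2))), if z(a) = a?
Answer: 1/785 ≈ 0.0012739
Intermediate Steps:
d(I, o) = 2 - I (d(I, o) = o - ((I + o) - 2) = o - (-2 + I + o) = o + (2 - I - o) = 2 - I)
S(t) = 19 (S(t) = (2 - 1*(-4)) + 13 = (2 + 4) + 13 = 6 + 13 = 19)
1/(766 + S(z(2))) = 1/(766 + 19) = 1/785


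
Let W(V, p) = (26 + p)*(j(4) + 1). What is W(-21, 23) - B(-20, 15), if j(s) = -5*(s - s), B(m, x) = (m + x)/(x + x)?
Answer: 295/6 ≈ 49.167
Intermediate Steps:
B(m, x) = (m + x)/(2*x) (B(m, x) = (m + x)/((2*x)) = (m + x)*(1/(2*x)) = (m + x)/(2*x))
j(s) = 0 (j(s) = -5*0 = 0)
W(V, p) = 26 + p (W(V, p) = (26 + p)*(0 + 1) = (26 + p)*1 = 26 + p)
W(-21, 23) - B(-20, 15) = (26 + 23) - (-20 + 15)/(2*15) = 49 - (-5)/(2*15) = 49 - 1*(-⅙) = 49 + ⅙ = 295/6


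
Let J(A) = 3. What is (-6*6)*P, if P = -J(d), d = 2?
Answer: 108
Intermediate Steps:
P = -3 (P = -1*3 = -3)
(-6*6)*P = -6*6*(-3) = -36*(-3) = 108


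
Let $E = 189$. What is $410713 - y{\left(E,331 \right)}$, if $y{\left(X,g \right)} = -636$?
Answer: $411349$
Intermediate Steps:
$410713 - y{\left(E,331 \right)} = 410713 - -636 = 410713 + 636 = 411349$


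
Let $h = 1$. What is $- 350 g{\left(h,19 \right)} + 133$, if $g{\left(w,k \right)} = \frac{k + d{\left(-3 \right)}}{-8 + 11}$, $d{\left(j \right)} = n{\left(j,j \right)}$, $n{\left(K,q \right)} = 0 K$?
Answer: $- \frac{6251}{3} \approx -2083.7$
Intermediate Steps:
$n{\left(K,q \right)} = 0$
$d{\left(j \right)} = 0$
$g{\left(w,k \right)} = \frac{k}{3}$ ($g{\left(w,k \right)} = \frac{k + 0}{-8 + 11} = \frac{k}{3}$)
$- 350 g{\left(h,19 \right)} + 133 = - 350 \cdot \frac{1}{3} \cdot 19 + 133 = \left(-350\right) \frac{19}{3} + 133 = - \frac{6650}{3} + 133 = - \frac{6251}{3}$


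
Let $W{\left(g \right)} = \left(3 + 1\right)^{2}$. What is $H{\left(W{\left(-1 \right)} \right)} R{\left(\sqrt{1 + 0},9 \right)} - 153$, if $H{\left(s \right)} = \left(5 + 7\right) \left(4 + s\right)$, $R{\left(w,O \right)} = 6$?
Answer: $1287$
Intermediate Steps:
$W{\left(g \right)} = 16$ ($W{\left(g \right)} = 4^{2} = 16$)
$H{\left(s \right)} = 48 + 12 s$ ($H{\left(s \right)} = 12 \left(4 + s\right) = 48 + 12 s$)
$H{\left(W{\left(-1 \right)} \right)} R{\left(\sqrt{1 + 0},9 \right)} - 153 = \left(48 + 12 \cdot 16\right) 6 - 153 = \left(48 + 192\right) 6 - 153 = 240 \cdot 6 - 153 = 1440 - 153 = 1287$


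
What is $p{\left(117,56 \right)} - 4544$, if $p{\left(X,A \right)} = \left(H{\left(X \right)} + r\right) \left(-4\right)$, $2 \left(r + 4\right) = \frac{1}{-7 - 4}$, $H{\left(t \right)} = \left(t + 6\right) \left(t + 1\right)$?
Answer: $- \frac{688422}{11} \approx -62584.0$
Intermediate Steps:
$H{\left(t \right)} = \left(1 + t\right) \left(6 + t\right)$ ($H{\left(t \right)} = \left(6 + t\right) \left(1 + t\right) = \left(1 + t\right) \left(6 + t\right)$)
$r = - \frac{89}{22}$ ($r = -4 + \frac{1}{2 \left(-7 - 4\right)} = -4 + \frac{1}{2 \left(-11\right)} = -4 + \frac{1}{2} \left(- \frac{1}{11}\right) = -4 - \frac{1}{22} = - \frac{89}{22} \approx -4.0455$)
$p{\left(X,A \right)} = - \frac{86}{11} - 28 X - 4 X^{2}$ ($p{\left(X,A \right)} = \left(\left(6 + X^{2} + 7 X\right) - \frac{89}{22}\right) \left(-4\right) = \left(\frac{43}{22} + X^{2} + 7 X\right) \left(-4\right) = - \frac{86}{11} - 28 X - 4 X^{2}$)
$p{\left(117,56 \right)} - 4544 = \left(- \frac{86}{11} - 3276 - 4 \cdot 117^{2}\right) - 4544 = \left(- \frac{86}{11} - 3276 - 54756\right) - 4544 = - \frac{638438}{11} - 4544 = - \frac{688422}{11}$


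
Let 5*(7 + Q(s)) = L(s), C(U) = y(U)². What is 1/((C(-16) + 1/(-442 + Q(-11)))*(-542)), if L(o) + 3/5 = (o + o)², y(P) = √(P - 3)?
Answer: 4404/45359167 ≈ 9.7092e-5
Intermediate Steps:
y(P) = √(-3 + P)
C(U) = -3 + U (C(U) = (√(-3 + U))² = -3 + U)
L(o) = -⅗ + 4*o² (L(o) = -⅗ + (o + o)² = -⅗ + (2*o)² = -⅗ + 4*o²)
Q(s) = -178/25 + 4*s²/5 (Q(s) = -7 + (-⅗ + 4*s²)/5 = -7 + (-3/25 + 4*s²/5) = -178/25 + 4*s²/5)
1/((C(-16) + 1/(-442 + Q(-11)))*(-542)) = 1/(((-3 - 16) + 1/(-442 + (-178/25 + (⅘)*(-11)²)))*(-542)) = 1/((-19 + 1/(-442 + (-178/25 + (⅘)*121)))*(-542)) = 1/((-19 + 1/(-442 + (-178/25 + 484/5)))*(-542)) = 1/((-19 + 1/(-442 + 2242/25))*(-542)) = 1/((-19 + 1/(-8808/25))*(-542)) = 1/((-19 - 25/8808)*(-542)) = 1/(-167377/8808*(-542)) = 1/(45359167/4404) = 4404/45359167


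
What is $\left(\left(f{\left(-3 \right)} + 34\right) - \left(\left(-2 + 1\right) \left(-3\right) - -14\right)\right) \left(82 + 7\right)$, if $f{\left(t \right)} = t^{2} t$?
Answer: $-890$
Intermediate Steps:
$f{\left(t \right)} = t^{3}$
$\left(\left(f{\left(-3 \right)} + 34\right) - \left(\left(-2 + 1\right) \left(-3\right) - -14\right)\right) \left(82 + 7\right) = \left(\left(\left(-3\right)^{3} + 34\right) - \left(\left(-2 + 1\right) \left(-3\right) - -14\right)\right) \left(82 + 7\right) = \left(\left(-27 + 34\right) - \left(\left(-1\right) \left(-3\right) + 14\right)\right) 89 = \left(7 - \left(3 + 14\right)\right) 89 = \left(7 - 17\right) 89 = \left(-10\right) 89 = -890$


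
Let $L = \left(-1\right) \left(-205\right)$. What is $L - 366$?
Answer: $-161$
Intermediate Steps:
$L = 205$
$L - 366 = 205 - 366 = -161$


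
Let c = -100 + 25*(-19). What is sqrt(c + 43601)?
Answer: sqrt(43026) ≈ 207.43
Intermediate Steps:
c = -575 (c = -100 - 475 = -575)
sqrt(c + 43601) = sqrt(-575 + 43601) = sqrt(43026)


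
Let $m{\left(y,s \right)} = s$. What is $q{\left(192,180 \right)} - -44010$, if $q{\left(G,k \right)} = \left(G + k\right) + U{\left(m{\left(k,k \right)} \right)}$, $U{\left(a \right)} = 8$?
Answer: $44390$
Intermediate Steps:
$q{\left(G,k \right)} = 8 + G + k$ ($q{\left(G,k \right)} = \left(G + k\right) + 8 = 8 + G + k$)
$q{\left(192,180 \right)} - -44010 = \left(8 + 192 + 180\right) - -44010 = 380 + 44010 = 44390$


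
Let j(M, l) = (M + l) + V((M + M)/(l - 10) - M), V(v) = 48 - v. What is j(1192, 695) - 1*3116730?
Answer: -2132820439/685 ≈ -3.1136e+6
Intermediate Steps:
j(M, l) = 48 + l + 2*M - 2*M/(-10 + l) (j(M, l) = (M + l) + (48 - ((M + M)/(l - 10) - M)) = (M + l) + (48 - ((2*M)/(-10 + l) - M)) = (M + l) + (48 - (2*M/(-10 + l) - M)) = (M + l) + (48 - (-M + 2*M/(-10 + l))) = (M + l) + (48 + (M - 2*M/(-10 + l))) = (M + l) + (48 + M - 2*M/(-10 + l)) = 48 + l + 2*M - 2*M/(-10 + l))
j(1192, 695) - 1*3116730 = (1192*(-12 + 695) + (-10 + 695)*(48 + 1192 + 695))/(-10 + 695) - 1*3116730 = (1192*683 + 685*1935)/685 - 3116730 = (814136 + 1325475)/685 - 3116730 = (1/685)*2139611 - 3116730 = 2139611/685 - 3116730 = -2132820439/685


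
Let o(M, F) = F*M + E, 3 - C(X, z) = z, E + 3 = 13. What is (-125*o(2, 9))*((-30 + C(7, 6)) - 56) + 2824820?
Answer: 3136320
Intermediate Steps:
E = 10 (E = -3 + 13 = 10)
C(X, z) = 3 - z
o(M, F) = 10 + F*M (o(M, F) = F*M + 10 = 10 + F*M)
(-125*o(2, 9))*((-30 + C(7, 6)) - 56) + 2824820 = (-125*(10 + 9*2))*((-30 + (3 - 1*6)) - 56) + 2824820 = (-125*(10 + 18))*((-30 + (3 - 6)) - 56) + 2824820 = (-125*28)*((-30 - 3) - 56) + 2824820 = -3500*(-33 - 56) + 2824820 = -3500*(-89) + 2824820 = 311500 + 2824820 = 3136320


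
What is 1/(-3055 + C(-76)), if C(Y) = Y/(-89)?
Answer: -89/271819 ≈ -0.00032742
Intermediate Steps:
C(Y) = -Y/89 (C(Y) = Y*(-1/89) = -Y/89)
1/(-3055 + C(-76)) = 1/(-3055 - 1/89*(-76)) = 1/(-3055 + 76/89) = 1/(-271819/89) = -89/271819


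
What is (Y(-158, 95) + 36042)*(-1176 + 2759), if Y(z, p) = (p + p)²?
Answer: 114200786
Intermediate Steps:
Y(z, p) = 4*p² (Y(z, p) = (2*p)² = 4*p²)
(Y(-158, 95) + 36042)*(-1176 + 2759) = (4*95² + 36042)*(-1176 + 2759) = (4*9025 + 36042)*1583 = (36100 + 36042)*1583 = 72142*1583 = 114200786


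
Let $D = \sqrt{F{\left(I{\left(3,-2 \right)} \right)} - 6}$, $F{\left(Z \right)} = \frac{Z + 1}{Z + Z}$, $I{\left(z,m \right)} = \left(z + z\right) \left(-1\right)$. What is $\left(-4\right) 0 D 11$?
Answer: $0$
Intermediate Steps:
$I{\left(z,m \right)} = - 2 z$ ($I{\left(z,m \right)} = 2 z \left(-1\right) = - 2 z$)
$F{\left(Z \right)} = \frac{1 + Z}{2 Z}$
$D = \frac{i \sqrt{201}}{6}$ ($D = \sqrt{\frac{1 - 6}{2 \left(\left(-2\right) 3\right)} - 6} = \sqrt{\frac{1 - 6}{2 \left(-6\right)} - 6} = \sqrt{\frac{1}{2} \left(- \frac{1}{6}\right) \left(-5\right) - 6} = \sqrt{\frac{5}{12} - 6} = \sqrt{- \frac{67}{12}} = \frac{i \sqrt{201}}{6} \approx 2.3629 i$)
$\left(-4\right) 0 D 11 = \left(-4\right) 0 \frac{i \sqrt{201}}{6} \cdot 11 = 0 \frac{i \sqrt{201}}{6} \cdot 11 = 0 \cdot 11 = 0$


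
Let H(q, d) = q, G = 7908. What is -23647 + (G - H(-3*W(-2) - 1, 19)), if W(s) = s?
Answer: -15744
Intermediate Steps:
-23647 + (G - H(-3*W(-2) - 1, 19)) = -23647 + (7908 - (-3*(-2) - 1)) = -23647 + (7908 - (6 - 1)) = -23647 + (7908 - 1*5) = -23647 + (7908 - 5) = -23647 + 7903 = -15744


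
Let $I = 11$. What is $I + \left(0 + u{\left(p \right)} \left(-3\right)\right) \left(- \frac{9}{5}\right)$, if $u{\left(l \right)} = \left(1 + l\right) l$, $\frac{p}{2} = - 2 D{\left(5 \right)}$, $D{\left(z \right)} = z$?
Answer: $2063$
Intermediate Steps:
$p = -20$ ($p = 2 \left(\left(-2\right) 5\right) = 2 \left(-10\right) = -20$)
$u{\left(l \right)} = l \left(1 + l\right)$
$I + \left(0 + u{\left(p \right)} \left(-3\right)\right) \left(- \frac{9}{5}\right) = 11 + \left(0 + - 20 \left(1 - 20\right) \left(-3\right)\right) \left(- \frac{9}{5}\right) = 11 + \left(0 + \left(-20\right) \left(-19\right) \left(-3\right)\right) \left(\left(-9\right) \frac{1}{5}\right) = 11 + \left(0 + 380 \left(-3\right)\right) \left(- \frac{9}{5}\right) = 11 + \left(0 - 1140\right) \left(- \frac{9}{5}\right) = 11 - -2052 = 11 + 2052 = 2063$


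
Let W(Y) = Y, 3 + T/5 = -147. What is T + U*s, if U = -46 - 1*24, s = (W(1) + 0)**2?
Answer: -820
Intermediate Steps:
T = -750 (T = -15 + 5*(-147) = -15 - 735 = -750)
s = 1 (s = (1 + 0)**2 = 1**2 = 1)
U = -70 (U = -46 - 24 = -70)
T + U*s = -750 - 70*1 = -750 - 70 = -820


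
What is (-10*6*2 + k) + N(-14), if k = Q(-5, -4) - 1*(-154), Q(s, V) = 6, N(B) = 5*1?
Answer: 45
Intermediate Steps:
N(B) = 5
k = 160 (k = 6 - 1*(-154) = 6 + 154 = 160)
(-10*6*2 + k) + N(-14) = (-10*6*2 + 160) + 5 = (-60*2 + 160) + 5 = (-120 + 160) + 5 = 40 + 5 = 45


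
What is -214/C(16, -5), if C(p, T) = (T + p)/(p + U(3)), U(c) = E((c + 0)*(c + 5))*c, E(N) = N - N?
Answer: -3424/11 ≈ -311.27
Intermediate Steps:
E(N) = 0
U(c) = 0 (U(c) = 0*c = 0)
C(p, T) = (T + p)/p (C(p, T) = (T + p)/(p + 0) = (T + p)/p)
-214/C(16, -5) = -214*16/(-5 + 16) = -214/((1/16)*11) = -214/11/16 = -214*16/11 = -3424/11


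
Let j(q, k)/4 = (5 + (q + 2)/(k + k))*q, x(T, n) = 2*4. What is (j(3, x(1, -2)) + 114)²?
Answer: 505521/16 ≈ 31595.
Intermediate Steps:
x(T, n) = 8
j(q, k) = 4*q*(5 + (2 + q)/(2*k)) (j(q, k) = 4*((5 + (q + 2)/(k + k))*q) = 4*((5 + (2 + q)/((2*k)))*q) = 4*((5 + (2 + q)*(1/(2*k)))*q) = 4*((5 + (2 + q)/(2*k))*q) = 4*(q*(5 + (2 + q)/(2*k))) = 4*q*(5 + (2 + q)/(2*k)))
(j(3, x(1, -2)) + 114)² = (2*3*(2 + 3 + 10*8)/8 + 114)² = (2*3*(⅛)*(2 + 3 + 80) + 114)² = (2*3*(⅛)*85 + 114)² = (255/4 + 114)² = (711/4)² = 505521/16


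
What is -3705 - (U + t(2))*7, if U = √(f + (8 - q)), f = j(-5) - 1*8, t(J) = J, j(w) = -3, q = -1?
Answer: -3719 - 7*I*√2 ≈ -3719.0 - 9.8995*I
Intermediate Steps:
f = -11 (f = -3 - 1*8 = -3 - 8 = -11)
U = I*√2 (U = √(-11 + (8 - 1*(-1))) = √(-11 + (8 + 1)) = √(-11 + 9) = √(-2) = I*√2 ≈ 1.4142*I)
-3705 - (U + t(2))*7 = -3705 - (I*√2 + 2)*7 = -3705 - (2 + I*√2)*7 = -3705 - (14 + 7*I*√2) = -3705 + (-14 - 7*I*√2) = -3719 - 7*I*√2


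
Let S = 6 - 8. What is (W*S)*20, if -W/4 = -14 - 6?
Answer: -3200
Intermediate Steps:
S = -2
W = 80 (W = -4*(-14 - 6) = -4*(-20) = 80)
(W*S)*20 = (80*(-2))*20 = -160*20 = -3200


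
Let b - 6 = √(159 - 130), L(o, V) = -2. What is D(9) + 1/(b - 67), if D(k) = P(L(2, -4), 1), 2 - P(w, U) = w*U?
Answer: 14707/3692 - √29/3692 ≈ 3.9820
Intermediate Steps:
b = 6 + √29 (b = 6 + √(159 - 130) = 6 + √29 ≈ 11.385)
P(w, U) = 2 - U*w (P(w, U) = 2 - w*U = 2 - U*w)
D(k) = 4 (D(k) = 2 - 1*1*(-2) = 2 + 2 = 4)
D(9) + 1/(b - 67) = 4 + 1/((6 + √29) - 67) = 4 + 1/(-61 + √29)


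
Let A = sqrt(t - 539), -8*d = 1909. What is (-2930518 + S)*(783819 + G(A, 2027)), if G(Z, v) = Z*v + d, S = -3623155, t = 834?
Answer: -41082636375739/8 - 13284295171*sqrt(295) ≈ -5.3635e+12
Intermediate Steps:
d = -1909/8 (d = -1/8*1909 = -1909/8 ≈ -238.63)
A = sqrt(295) (A = sqrt(834 - 539) = sqrt(295) ≈ 17.176)
G(Z, v) = -1909/8 + Z*v (G(Z, v) = Z*v - 1909/8 = -1909/8 + Z*v)
(-2930518 + S)*(783819 + G(A, 2027)) = (-2930518 - 3623155)*(783819 + (-1909/8 + sqrt(295)*2027)) = -6553673*(783819 + (-1909/8 + 2027*sqrt(295))) = -6553673*(6268643/8 + 2027*sqrt(295)) = -41082636375739/8 - 13284295171*sqrt(295)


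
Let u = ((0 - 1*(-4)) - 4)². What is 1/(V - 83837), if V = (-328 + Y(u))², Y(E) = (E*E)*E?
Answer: 1/23747 ≈ 4.2111e-5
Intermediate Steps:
u = 0 (u = ((0 + 4) - 4)² = (4 - 4)² = 0² = 0)
Y(E) = E³ (Y(E) = E²*E = E³)
V = 107584 (V = (-328 + 0³)² = (-328 + 0)² = (-328)² = 107584)
1/(V - 83837) = 1/(107584 - 83837) = 1/23747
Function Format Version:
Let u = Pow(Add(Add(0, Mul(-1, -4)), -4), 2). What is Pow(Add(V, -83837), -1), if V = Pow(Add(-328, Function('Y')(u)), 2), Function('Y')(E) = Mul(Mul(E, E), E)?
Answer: Rational(1, 23747) ≈ 4.2111e-5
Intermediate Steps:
u = 0 (u = Pow(Add(Add(0, 4), -4), 2) = Pow(Add(4, -4), 2) = Pow(0, 2) = 0)
Function('Y')(E) = Pow(E, 3) (Function('Y')(E) = Mul(Pow(E, 2), E) = Pow(E, 3))
V = 107584 (V = Pow(Add(-328, Pow(0, 3)), 2) = Pow(Add(-328, 0), 2) = Pow(-328, 2) = 107584)
Pow(Add(V, -83837), -1) = Pow(Add(107584, -83837), -1) = Pow(23747, -1) = Rational(1, 23747)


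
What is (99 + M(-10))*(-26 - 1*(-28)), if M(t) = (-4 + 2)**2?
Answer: 206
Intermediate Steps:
M(t) = 4 (M(t) = (-2)**2 = 4)
(99 + M(-10))*(-26 - 1*(-28)) = (99 + 4)*(-26 - 1*(-28)) = 103*(-26 + 28) = 103*2 = 206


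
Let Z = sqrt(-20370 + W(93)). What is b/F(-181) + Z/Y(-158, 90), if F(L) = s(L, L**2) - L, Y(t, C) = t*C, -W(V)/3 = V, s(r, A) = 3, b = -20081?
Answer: -20081/184 - I*sqrt(20649)/14220 ≈ -109.14 - 0.010105*I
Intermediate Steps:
W(V) = -3*V
Y(t, C) = C*t
F(L) = 3 - L
Z = I*sqrt(20649) (Z = sqrt(-20370 - 3*93) = sqrt(-20370 - 279) = sqrt(-20649) = I*sqrt(20649) ≈ 143.7*I)
b/F(-181) + Z/Y(-158, 90) = -20081/(3 - 1*(-181)) + (I*sqrt(20649))/((90*(-158))) = -20081/(3 + 181) + (I*sqrt(20649))/(-14220) = -20081/184 + (I*sqrt(20649))*(-1/14220) = -20081*1/184 - I*sqrt(20649)/14220 = -20081/184 - I*sqrt(20649)/14220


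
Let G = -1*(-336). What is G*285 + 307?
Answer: 96067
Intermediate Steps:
G = 336
G*285 + 307 = 336*285 + 307 = 95760 + 307 = 96067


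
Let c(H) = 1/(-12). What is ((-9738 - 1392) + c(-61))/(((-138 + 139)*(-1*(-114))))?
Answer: -133561/1368 ≈ -97.632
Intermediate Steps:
c(H) = -1/12
((-9738 - 1392) + c(-61))/(((-138 + 139)*(-1*(-114)))) = ((-9738 - 1392) - 1/12)/(((-138 + 139)*(-1*(-114)))) = (-11130 - 1/12)/((1*114)) = -133561/12/114 = -133561/12*1/114 = -133561/1368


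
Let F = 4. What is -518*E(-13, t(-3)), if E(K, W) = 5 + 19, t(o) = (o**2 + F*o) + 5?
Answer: -12432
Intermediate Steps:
t(o) = 5 + o**2 + 4*o (t(o) = (o**2 + 4*o) + 5 = 5 + o**2 + 4*o)
E(K, W) = 24
-518*E(-13, t(-3)) = -518*24 = -12432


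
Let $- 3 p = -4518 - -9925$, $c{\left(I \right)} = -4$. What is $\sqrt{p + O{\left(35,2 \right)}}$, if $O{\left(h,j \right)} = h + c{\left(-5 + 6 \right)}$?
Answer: $\frac{i \sqrt{15942}}{3} \approx 42.087 i$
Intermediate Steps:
$p = - \frac{5407}{3}$ ($p = - \frac{-4518 - -9925}{3} = - \frac{-4518 + 9925}{3} = \left(- \frac{1}{3}\right) 5407 = - \frac{5407}{3} \approx -1802.3$)
$O{\left(h,j \right)} = -4 + h$ ($O{\left(h,j \right)} = h - 4 = -4 + h$)
$\sqrt{p + O{\left(35,2 \right)}} = \sqrt{- \frac{5407}{3} + \left(-4 + 35\right)} = \sqrt{- \frac{5407}{3} + 31} = \sqrt{- \frac{5314}{3}} = \frac{i \sqrt{15942}}{3}$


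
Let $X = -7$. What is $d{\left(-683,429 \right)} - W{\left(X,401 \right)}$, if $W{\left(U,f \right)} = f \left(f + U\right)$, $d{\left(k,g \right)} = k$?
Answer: $-158677$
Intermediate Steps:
$W{\left(U,f \right)} = f \left(U + f\right)$
$d{\left(-683,429 \right)} - W{\left(X,401 \right)} = -683 - 401 \left(-7 + 401\right) = -683 - 401 \cdot 394 = -683 - 157994 = -158677$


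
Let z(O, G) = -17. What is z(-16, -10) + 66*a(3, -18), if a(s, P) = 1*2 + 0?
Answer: 115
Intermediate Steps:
a(s, P) = 2 (a(s, P) = 2 + 0 = 2)
z(-16, -10) + 66*a(3, -18) = -17 + 66*2 = -17 + 132 = 115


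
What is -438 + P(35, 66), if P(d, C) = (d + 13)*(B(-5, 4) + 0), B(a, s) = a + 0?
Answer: -678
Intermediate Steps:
B(a, s) = a
P(d, C) = -65 - 5*d (P(d, C) = (d + 13)*(-5 + 0) = (13 + d)*(-5) = -65 - 5*d)
-438 + P(35, 66) = -438 + (-65 - 5*35) = -438 + (-65 - 175) = -438 - 240 = -678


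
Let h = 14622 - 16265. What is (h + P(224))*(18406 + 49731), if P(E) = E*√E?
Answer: -111949091 + 61050752*√14 ≈ 1.1648e+8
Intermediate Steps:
h = -1643
P(E) = E^(3/2)
(h + P(224))*(18406 + 49731) = (-1643 + 224^(3/2))*(18406 + 49731) = (-1643 + 896*√14)*68137 = -111949091 + 61050752*√14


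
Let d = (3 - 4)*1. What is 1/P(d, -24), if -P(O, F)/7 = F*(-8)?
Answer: -1/1344 ≈ -0.00074405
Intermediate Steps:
d = -1 (d = -1*1 = -1)
P(O, F) = 56*F (P(O, F) = -7*F*(-8) = -(-56)*F = 56*F)
1/P(d, -24) = 1/(56*(-24)) = 1/(-1344) = -1/1344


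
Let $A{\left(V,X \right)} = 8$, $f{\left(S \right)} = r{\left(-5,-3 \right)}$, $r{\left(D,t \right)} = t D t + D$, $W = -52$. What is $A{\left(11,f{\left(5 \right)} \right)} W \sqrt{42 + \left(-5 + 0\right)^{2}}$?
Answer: $- 416 \sqrt{67} \approx -3405.1$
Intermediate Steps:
$r{\left(D,t \right)} = D + D t^{2}$ ($r{\left(D,t \right)} = D t t + D = D t^{2} + D = D + D t^{2}$)
$f{\left(S \right)} = -50$ ($f{\left(S \right)} = - 5 \left(1 + \left(-3\right)^{2}\right) = - 5 \left(1 + 9\right) = \left(-5\right) 10 = -50$)
$A{\left(11,f{\left(5 \right)} \right)} W \sqrt{42 + \left(-5 + 0\right)^{2}} = 8 \left(-52\right) \sqrt{42 + \left(-5 + 0\right)^{2}} = - 416 \sqrt{42 + \left(-5\right)^{2}} = - 416 \sqrt{42 + 25} = - 416 \sqrt{67}$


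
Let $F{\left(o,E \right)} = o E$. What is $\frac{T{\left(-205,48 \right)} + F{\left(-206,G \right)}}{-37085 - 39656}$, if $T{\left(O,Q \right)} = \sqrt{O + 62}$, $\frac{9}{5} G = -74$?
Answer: $- \frac{76220}{690669} - \frac{i \sqrt{143}}{76741} \approx -0.11036 - 0.00015583 i$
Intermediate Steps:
$G = - \frac{370}{9}$ ($G = \frac{5}{9} \left(-74\right) = - \frac{370}{9} \approx -41.111$)
$T{\left(O,Q \right)} = \sqrt{62 + O}$
$F{\left(o,E \right)} = E o$
$\frac{T{\left(-205,48 \right)} + F{\left(-206,G \right)}}{-37085 - 39656} = \frac{\sqrt{62 - 205} - - \frac{76220}{9}}{-37085 - 39656} = \frac{\sqrt{-143} + \frac{76220}{9}}{-76741} = \left(i \sqrt{143} + \frac{76220}{9}\right) \left(- \frac{1}{76741}\right) = \left(\frac{76220}{9} + i \sqrt{143}\right) \left(- \frac{1}{76741}\right) = - \frac{76220}{690669} - \frac{i \sqrt{143}}{76741}$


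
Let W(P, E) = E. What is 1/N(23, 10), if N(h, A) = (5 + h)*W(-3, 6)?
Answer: 1/168 ≈ 0.0059524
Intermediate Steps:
N(h, A) = 30 + 6*h (N(h, A) = (5 + h)*6 = 30 + 6*h)
1/N(23, 10) = 1/(30 + 6*23) = 1/(30 + 138) = 1/168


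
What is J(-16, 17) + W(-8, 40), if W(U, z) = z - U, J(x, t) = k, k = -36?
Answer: 12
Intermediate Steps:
J(x, t) = -36
J(-16, 17) + W(-8, 40) = -36 + (40 - 1*(-8)) = -36 + (40 + 8) = -36 + 48 = 12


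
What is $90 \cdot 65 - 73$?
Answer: $5777$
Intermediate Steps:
$90 \cdot 65 - 73 = 5850 - 73 = 5777$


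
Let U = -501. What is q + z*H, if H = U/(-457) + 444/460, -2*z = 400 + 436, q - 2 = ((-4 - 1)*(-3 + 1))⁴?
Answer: 480368154/52555 ≈ 9140.3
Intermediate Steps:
q = 10002 (q = 2 + ((-4 - 1)*(-3 + 1))⁴ = 2 + (-5*(-2))⁴ = 2 + 10⁴ = 2 + 10000 = 10002)
z = -418 (z = -(400 + 436)/2 = -½*836 = -418)
H = 108342/52555 (H = -501/(-457) + 444/460 = -501*(-1/457) + 444*(1/460) = 501/457 + 111/115 = 108342/52555 ≈ 2.0615)
q + z*H = 10002 - 418*108342/52555 = 10002 - 45286956/52555 = 480368154/52555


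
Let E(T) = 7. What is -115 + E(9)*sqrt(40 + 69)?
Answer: -115 + 7*sqrt(109) ≈ -41.918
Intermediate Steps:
-115 + E(9)*sqrt(40 + 69) = -115 + 7*sqrt(40 + 69) = -115 + 7*sqrt(109)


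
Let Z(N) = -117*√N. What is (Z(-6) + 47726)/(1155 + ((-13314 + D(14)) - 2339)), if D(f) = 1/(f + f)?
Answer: -1336328/405943 + 3276*I*√6/405943 ≈ -3.2919 + 0.019768*I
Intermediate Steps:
D(f) = 1/(2*f)
(Z(-6) + 47726)/(1155 + ((-13314 + D(14)) - 2339)) = (-117*I*√6 + 47726)/(1155 + ((-13314 + (½)/14) - 2339)) = (-117*I*√6 + 47726)/(1155 + ((-13314 + (½)*(1/14)) - 2339)) = (-117*I*√6 + 47726)/(1155 + ((-13314 + 1/28) - 2339)) = (47726 - 117*I*√6)/(1155 + (-372791/28 - 2339)) = (47726 - 117*I*√6)/(1155 - 438283/28) = (47726 - 117*I*√6)/(-405943/28) = (47726 - 117*I*√6)*(-28/405943) = -1336328/405943 + 3276*I*√6/405943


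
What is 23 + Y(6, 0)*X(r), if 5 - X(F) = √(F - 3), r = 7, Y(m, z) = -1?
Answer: 20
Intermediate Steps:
X(F) = 5 - √(-3 + F) (X(F) = 5 - √(F - 3) = 5 - √(-3 + F))
23 + Y(6, 0)*X(r) = 23 - (5 - √(-3 + 7)) = 23 - (5 - √4) = 23 - (5 - 1*2) = 23 - (5 - 2) = 23 - 1*3 = 23 - 3 = 20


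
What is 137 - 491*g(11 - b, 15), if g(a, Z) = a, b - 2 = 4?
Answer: -2318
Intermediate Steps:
b = 6 (b = 2 + 4 = 6)
137 - 491*g(11 - b, 15) = 137 - 491*(11 - 1*6) = 137 - 491*(11 - 6) = 137 - 491*5 = 137 - 2455 = -2318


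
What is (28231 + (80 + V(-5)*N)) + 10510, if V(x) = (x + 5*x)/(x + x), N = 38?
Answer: 38935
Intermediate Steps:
V(x) = 3 (V(x) = (6*x)/((2*x)) = (6*x)*(1/(2*x)) = 3)
(28231 + (80 + V(-5)*N)) + 10510 = (28231 + (80 + 3*38)) + 10510 = (28231 + (80 + 114)) + 10510 = (28231 + 194) + 10510 = 28425 + 10510 = 38935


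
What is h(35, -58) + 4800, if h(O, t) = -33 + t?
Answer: 4709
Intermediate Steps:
h(35, -58) + 4800 = (-33 - 58) + 4800 = -91 + 4800 = 4709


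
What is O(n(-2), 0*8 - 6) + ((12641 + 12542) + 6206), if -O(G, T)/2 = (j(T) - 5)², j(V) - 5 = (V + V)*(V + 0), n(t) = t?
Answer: 21021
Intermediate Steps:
j(V) = 5 + 2*V² (j(V) = 5 + (V + V)*(V + 0) = 5 + (2*V)*V = 5 + 2*V²)
O(G, T) = -8*T⁴ (O(G, T) = -2*((5 + 2*T²) - 5)² = -2*4*T⁴ = -8*T⁴)
O(n(-2), 0*8 - 6) + ((12641 + 12542) + 6206) = -8*(0*8 - 6)⁴ + ((12641 + 12542) + 6206) = -8*(0 - 6)⁴ + (25183 + 6206) = -8*(-6)⁴ + 31389 = -8*1296 + 31389 = -10368 + 31389 = 21021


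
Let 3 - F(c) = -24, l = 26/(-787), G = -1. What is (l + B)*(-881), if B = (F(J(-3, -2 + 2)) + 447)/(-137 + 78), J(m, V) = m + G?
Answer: 329997932/46433 ≈ 7107.0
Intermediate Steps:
J(m, V) = -1 + m (J(m, V) = m - 1 = -1 + m)
l = -26/787 (l = 26*(-1/787) = -26/787 ≈ -0.033037)
F(c) = 27 (F(c) = 3 - 1*(-24) = 3 + 24 = 27)
B = -474/59 (B = (27 + 447)/(-137 + 78) = 474/(-59) = 474*(-1/59) = -474/59 ≈ -8.0339)
(l + B)*(-881) = (-26/787 - 474/59)*(-881) = -374572/46433*(-881) = 329997932/46433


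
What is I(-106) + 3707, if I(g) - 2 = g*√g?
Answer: 3709 - 106*I*√106 ≈ 3709.0 - 1091.3*I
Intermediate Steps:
I(g) = 2 + g^(3/2) (I(g) = 2 + g*√g = 2 + g^(3/2))
I(-106) + 3707 = (2 + (-106)^(3/2)) + 3707 = (2 - 106*I*√106) + 3707 = 3709 - 106*I*√106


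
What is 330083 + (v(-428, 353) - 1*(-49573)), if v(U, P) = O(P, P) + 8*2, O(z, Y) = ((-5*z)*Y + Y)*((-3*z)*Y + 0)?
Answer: 232779461956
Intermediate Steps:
O(z, Y) = -3*Y*z*(Y - 5*Y*z) (O(z, Y) = (-5*Y*z + Y)*(-3*Y*z + 0) = (Y - 5*Y*z)*(-3*Y*z) = -3*Y*z*(Y - 5*Y*z))
v(U, P) = 16 + 3*P³*(-1 + 5*P) (v(U, P) = 3*P*P²*(-1 + 5*P) + 8*2 = 3*P³*(-1 + 5*P) + 16 = 16 + 3*P³*(-1 + 5*P))
330083 + (v(-428, 353) - 1*(-49573)) = 330083 + ((16 + 353³*(-3 + 15*353)) - 1*(-49573)) = 330083 + ((16 + 43986977*(-3 + 5295)) + 49573) = 330083 + ((16 + 43986977*5292) + 49573) = 330083 + ((16 + 232779082284) + 49573) = 330083 + (232779082300 + 49573) = 330083 + 232779131873 = 232779461956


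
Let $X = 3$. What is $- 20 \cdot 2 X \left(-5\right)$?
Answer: $600$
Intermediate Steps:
$- 20 \cdot 2 X \left(-5\right) = - 20 \cdot 2 \cdot 3 \left(-5\right) = \left(-20\right) 6 \left(-5\right) = \left(-120\right) \left(-5\right) = 600$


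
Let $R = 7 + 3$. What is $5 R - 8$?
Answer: $42$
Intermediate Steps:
$R = 10$
$5 R - 8 = 5 \cdot 10 - 8 = 50 - 8 = 42$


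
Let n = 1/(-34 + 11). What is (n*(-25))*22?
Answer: 550/23 ≈ 23.913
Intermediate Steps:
n = -1/23 (n = 1/(-23) = -1/23 ≈ -0.043478)
(n*(-25))*22 = -1/23*(-25)*22 = (25/23)*22 = 550/23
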